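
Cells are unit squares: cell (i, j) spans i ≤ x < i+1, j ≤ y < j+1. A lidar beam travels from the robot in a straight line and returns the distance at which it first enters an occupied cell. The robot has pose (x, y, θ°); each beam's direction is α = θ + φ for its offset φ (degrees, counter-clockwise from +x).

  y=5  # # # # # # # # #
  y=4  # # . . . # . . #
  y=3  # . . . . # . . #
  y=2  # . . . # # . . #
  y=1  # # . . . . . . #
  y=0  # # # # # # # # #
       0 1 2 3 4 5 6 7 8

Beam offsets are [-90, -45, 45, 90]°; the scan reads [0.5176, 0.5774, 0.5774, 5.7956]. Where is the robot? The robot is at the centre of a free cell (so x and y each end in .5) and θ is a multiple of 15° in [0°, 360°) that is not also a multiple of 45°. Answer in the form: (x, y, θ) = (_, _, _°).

Enumerate (i+0.5, j+0.5, θ) over the 22 free cells and 16 admissible headings. For each, cast all 4 beams and compare to the given ranges.
  (5.5, 1.5, 30°): beam 1 = 0.5774 ≠ 0.5176 ✗
  (3.5, 2.5, 300°): beam 1 = 1.7321 ≠ 0.5176 ✗
  (4.5, 3.5, 330°): beam 1 = 0.5774 ≠ 0.5176 ✗
  (7.5, 3.5, 210°): beam 1 = 1.7321 ≠ 0.5176 ✗
  (7.5, 2.5, 195°): beam 1 = 2.5882 ≠ 0.5176 ✗
  …
  (1.5, 2.5, 255°): r_1=0.5176, r_2=0.5774, r_3=0.5774, r_4=5.7956 — all match ✓
No second candidate reproduces the full scan.

(x, y, θ) = (1.5, 2.5, 255°)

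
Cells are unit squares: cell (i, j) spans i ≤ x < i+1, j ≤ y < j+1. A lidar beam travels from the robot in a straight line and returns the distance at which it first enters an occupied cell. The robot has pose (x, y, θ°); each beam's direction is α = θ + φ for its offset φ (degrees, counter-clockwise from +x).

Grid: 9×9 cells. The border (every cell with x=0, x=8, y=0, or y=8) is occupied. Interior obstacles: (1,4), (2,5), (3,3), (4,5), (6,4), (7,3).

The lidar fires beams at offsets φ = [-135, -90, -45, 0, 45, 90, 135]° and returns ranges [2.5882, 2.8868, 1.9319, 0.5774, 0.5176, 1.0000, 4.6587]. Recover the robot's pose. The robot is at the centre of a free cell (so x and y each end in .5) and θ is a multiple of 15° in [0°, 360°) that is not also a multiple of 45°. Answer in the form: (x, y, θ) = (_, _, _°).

Candidates: 43 free-cell centres × 16 headings = 688 poses. Raycast each; keep the one whose scan matches to 4 dp.
  (4.5, 7.5, 300°): beam 1 = 1.9319 ≠ 2.5882 ✗
  (7.5, 2.5, 240°): beam 1 = 0.5176 ≠ 2.5882 ✗
  (2.5, 3.5, 285°): beam 1 = 1.0000 ≠ 2.5882 ✗
  …
  (5.5, 7.5, 60°): r_1=2.5882, r_2=2.8868, r_3=1.9319, r_4=0.5774, r_5=0.5176, r_6=1.0000, r_7=4.6587 — all match ✓
Unique over the lattice → pose = (5.5, 7.5, 60°).

(x, y, θ) = (5.5, 7.5, 60°)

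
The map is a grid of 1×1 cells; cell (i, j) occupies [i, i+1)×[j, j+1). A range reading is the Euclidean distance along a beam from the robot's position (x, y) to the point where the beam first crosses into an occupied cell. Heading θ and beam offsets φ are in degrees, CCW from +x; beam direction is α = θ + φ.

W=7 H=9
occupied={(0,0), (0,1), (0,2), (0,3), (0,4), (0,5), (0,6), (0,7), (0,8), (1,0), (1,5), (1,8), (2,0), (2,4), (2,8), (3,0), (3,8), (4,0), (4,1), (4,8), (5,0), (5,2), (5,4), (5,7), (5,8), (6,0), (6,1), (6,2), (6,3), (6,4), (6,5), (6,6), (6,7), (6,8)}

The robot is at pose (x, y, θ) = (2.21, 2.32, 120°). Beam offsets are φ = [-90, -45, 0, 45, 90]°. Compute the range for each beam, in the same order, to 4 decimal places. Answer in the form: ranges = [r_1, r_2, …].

ranges = [3.3600, 1.7393, 2.4200, 1.2527, 1.3972]

beam 1: φ=-90°, α=30°
  cosα=0.8660 sinα=0.5000 | (2,2) | tMaxX 0.9122 tMaxY 1.3600 | tΔX 1.1547 tΔY 2.0000
    t=0.9122 [x] (3,2)
    t=1.3600 [y] (3,3)
    t=2.0669 [x] (4,3)
    t=3.2216 [x] (5,3)
    t=3.3600 [y] (5,4) — stop
  → r_1 = 3.3600
beam 2: φ=-45°, α=75°
  cosα=0.2588 sinα=0.9659 | (2,2) | tMaxX 3.0523 tMaxY 0.7040 | tΔX 3.8637 tΔY 1.0353
    t=0.7040 [y] (2,3)
    t=1.7393 [y] (2,4) — stop
  → r_2 = 1.7393
beam 3: φ=0°, α=120°
  cosα=-0.5000 sinα=0.8660 | (2,2) | tMaxX 0.4200 tMaxY 0.7852 | tΔX 2.0000 tΔY 1.1547
    t=0.4200 [x] (1,2)
    t=0.7852 [y] (1,3)
    t=1.9399 [y] (1,4)
    t=2.4200 [x] (0,4) — stop
  → r_3 = 2.4200
beam 4: φ=45°, α=165°
  cosα=-0.9659 sinα=0.2588 | (2,2) | tMaxX 0.2174 tMaxY 2.6273 | tΔX 1.0353 tΔY 3.8637
    t=0.2174 [x] (1,2)
    t=1.2527 [x] (0,2) — stop
  → r_4 = 1.2527
beam 5: φ=90°, α=210°
  cosα=-0.8660 sinα=-0.5000 | (2,2) | tMaxX 0.2425 tMaxY 0.6400 | tΔX 1.1547 tΔY 2.0000
    t=0.2425 [x] (1,2)
    t=0.6400 [y] (1,1)
    t=1.3972 [x] (0,1) — stop
  → r_5 = 1.3972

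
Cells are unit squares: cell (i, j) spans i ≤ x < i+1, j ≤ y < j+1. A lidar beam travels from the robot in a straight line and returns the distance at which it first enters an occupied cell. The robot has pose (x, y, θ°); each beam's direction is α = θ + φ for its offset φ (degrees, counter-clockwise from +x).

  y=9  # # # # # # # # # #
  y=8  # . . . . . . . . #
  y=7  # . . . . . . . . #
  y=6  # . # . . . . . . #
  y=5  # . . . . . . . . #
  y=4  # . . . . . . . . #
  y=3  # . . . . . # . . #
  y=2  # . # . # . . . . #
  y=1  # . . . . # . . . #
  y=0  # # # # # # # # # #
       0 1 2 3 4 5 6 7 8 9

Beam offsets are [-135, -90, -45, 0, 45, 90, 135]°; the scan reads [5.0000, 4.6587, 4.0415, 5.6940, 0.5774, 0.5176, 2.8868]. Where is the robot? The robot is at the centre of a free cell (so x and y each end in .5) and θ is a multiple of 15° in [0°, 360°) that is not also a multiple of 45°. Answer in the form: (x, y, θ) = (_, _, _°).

(x, y, θ) = (6.5, 4.5, 195°)

Candidates: 59 free-cell centres × 16 headings = 944 poses. Raycast each; keep the one whose scan matches to 4 dp.
  (7.5, 6.5, 210°): beam 1 = 2.5882 ≠ 5.0000 ✗
  (1.5, 6.5, 15°): beam 1 = 1.0000 ≠ 5.0000 ✗
  (8.5, 4.5, 60°): beam 1 = 1.9319 ≠ 5.0000 ✗
  (5.5, 5.5, 330°): beam 1 = 4.6587 ≠ 5.0000 ✗
  (5.5, 6.5, 30°): beam 1 = 3.6235 ≠ 5.0000 ✗
  …
  (6.5, 4.5, 195°): r_1=5.0000, r_2=4.6587, r_3=4.0415, r_4=5.6940, r_5=0.5774, r_6=0.5176, r_7=2.8868 — all match ✓
Only this pose fits every beam.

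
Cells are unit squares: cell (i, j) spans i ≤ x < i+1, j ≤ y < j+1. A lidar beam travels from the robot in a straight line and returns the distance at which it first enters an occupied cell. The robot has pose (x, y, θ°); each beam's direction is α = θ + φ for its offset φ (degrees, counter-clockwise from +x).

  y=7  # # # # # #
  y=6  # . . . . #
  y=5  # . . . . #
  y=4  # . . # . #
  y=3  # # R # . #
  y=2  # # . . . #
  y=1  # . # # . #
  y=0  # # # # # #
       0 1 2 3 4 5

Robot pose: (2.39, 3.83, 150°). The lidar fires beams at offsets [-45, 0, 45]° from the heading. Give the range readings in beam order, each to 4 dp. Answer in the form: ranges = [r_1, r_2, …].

beam 1: φ=-45°, α=105°
  cosα=-0.2588 sinα=0.9659 | (2,3) | tMaxX 1.5068 tMaxY 0.1760 | tΔX 3.8637 tΔY 1.0353
    t=0.1760 [y] (2,4)
    t=1.2113 [y] (2,5)
    t=1.5068 [x] (1,5)
    t=2.2465 [y] (1,6)
    t=3.2818 [y] (1,7) — stop
  → r_1 = 3.2818
beam 2: φ=0°, α=150°
  cosα=-0.8660 sinα=0.5000 | (2,3) | tMaxX 0.4503 tMaxY 0.3400 | tΔX 1.1547 tΔY 2.0000
    t=0.3400 [y] (2,4)
    t=0.4503 [x] (1,4)
    t=1.6050 [x] (0,4) — stop
  → r_2 = 1.6050
beam 3: φ=45°, α=195°
  cosα=-0.9659 sinα=-0.2588 | (2,3) | tMaxX 0.4038 tMaxY 3.2069 | tΔX 1.0353 tΔY 3.8637
    t=0.4038 [x] (1,3) — stop
  → r_3 = 0.4038

ranges = [3.2818, 1.6050, 0.4038]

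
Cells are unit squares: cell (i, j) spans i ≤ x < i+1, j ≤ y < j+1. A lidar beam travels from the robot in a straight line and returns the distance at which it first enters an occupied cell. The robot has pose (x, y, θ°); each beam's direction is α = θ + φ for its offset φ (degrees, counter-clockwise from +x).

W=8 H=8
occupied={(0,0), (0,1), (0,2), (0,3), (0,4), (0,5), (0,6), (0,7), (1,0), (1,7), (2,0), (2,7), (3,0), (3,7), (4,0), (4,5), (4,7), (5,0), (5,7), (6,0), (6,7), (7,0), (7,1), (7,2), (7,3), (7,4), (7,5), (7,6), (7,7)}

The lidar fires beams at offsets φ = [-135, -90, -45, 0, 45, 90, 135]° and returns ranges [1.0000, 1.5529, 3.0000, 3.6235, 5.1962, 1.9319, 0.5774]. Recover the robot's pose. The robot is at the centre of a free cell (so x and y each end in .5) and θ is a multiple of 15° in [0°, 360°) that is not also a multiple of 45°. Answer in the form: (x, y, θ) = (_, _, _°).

Enumerate (i+0.5, j+0.5, θ) over the 35 free cells and 16 admissible headings. For each, cast all 7 beams and compare to the given ranges.
  (2.5, 4.5, 150°): beam 1 = 1.9319 ≠ 1.0000 ✗
  (5.5, 1.5, 15°): beam 1 = 0.5774 ≠ 1.0000 ✗
  (2.5, 3.5, 150°): beam 1 = 4.6587 ≠ 1.0000 ✗
  …
  (5.5, 1.5, 105°): r_1=1.0000, r_2=1.5529, r_3=3.0000, r_4=3.6235, r_5=5.1962, r_6=1.9319, r_7=0.5774 — all match ✓
Unique over the lattice → pose = (5.5, 1.5, 105°).

(x, y, θ) = (5.5, 1.5, 105°)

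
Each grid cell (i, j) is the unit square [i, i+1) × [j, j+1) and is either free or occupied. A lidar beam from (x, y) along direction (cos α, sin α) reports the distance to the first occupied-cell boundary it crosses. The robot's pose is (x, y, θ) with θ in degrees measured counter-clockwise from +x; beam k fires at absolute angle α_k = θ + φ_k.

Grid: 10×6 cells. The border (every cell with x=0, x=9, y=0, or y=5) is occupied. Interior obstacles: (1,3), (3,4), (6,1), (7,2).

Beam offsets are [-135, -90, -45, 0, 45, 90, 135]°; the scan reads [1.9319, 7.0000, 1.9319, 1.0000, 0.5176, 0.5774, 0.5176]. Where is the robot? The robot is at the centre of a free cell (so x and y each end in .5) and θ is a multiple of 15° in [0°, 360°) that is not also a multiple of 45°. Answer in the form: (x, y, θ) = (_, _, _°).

Enumerate (i+0.5, j+0.5, θ) over the 28 free cells and 16 admissible headings. For each, cast all 7 beams and compare to the given ranges.
  (6.5, 3.5, 330°): beam 1 = 5.6940 ≠ 1.9319 ✗
  (4.5, 3.5, 240°): beam 1 = 1.5529 ≠ 1.9319 ✗
  (1.5, 2.5, 150°): beam 1 = 7.7646 ≠ 1.9319 ✗
  (6.5, 2.5, 165°): beam 1 = 0.5774 ≠ 1.9319 ✗
  …
  (8.5, 4.5, 300°): r_1=1.9319, r_2=7.0000, r_3=1.9319, r_4=1.0000, r_5=0.5176, r_6=0.5774, r_7=0.5176 — all match ✓
Only this pose fits every beam.

(x, y, θ) = (8.5, 4.5, 300°)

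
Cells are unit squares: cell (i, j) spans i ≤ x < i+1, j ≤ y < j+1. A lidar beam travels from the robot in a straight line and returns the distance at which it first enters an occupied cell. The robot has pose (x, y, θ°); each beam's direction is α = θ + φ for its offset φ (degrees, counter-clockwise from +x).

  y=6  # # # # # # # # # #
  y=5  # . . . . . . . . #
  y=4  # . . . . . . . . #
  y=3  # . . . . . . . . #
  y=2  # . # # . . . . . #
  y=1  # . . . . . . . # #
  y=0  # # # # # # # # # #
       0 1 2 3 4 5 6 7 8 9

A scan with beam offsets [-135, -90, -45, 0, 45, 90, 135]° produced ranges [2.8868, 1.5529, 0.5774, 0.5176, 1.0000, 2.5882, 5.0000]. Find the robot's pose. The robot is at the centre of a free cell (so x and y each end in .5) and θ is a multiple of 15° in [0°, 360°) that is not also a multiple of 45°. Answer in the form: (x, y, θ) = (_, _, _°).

Enumerate (i+0.5, j+0.5, θ) over the 37 free cells and 16 admissible headings. For each, cast all 7 beams and compare to the given ranges.
  (2.5, 3.5, 285°): beam 1 = 1.7321 ≠ 2.8868 ✗
  (6.5, 4.5, 255°): beam 1 = 1.7321 ≠ 2.8868 ✗
  (2.5, 5.5, 240°): beam 1 = 0.5176 ≠ 2.8868 ✗
  (6.5, 2.5, 330°): beam 1 = 5.6940 ≠ 2.8868 ✗
  (7.5, 1.5, 165°): beam 1 = 0.5774 ≠ 2.8868 ✗
  …
  (8.5, 3.5, 15°): r_1=2.8868, r_2=1.5529, r_3=0.5774, r_4=0.5176, r_5=1.0000, r_6=2.5882, r_7=5.0000 — all match ✓
Only this pose fits every beam.

(x, y, θ) = (8.5, 3.5, 15°)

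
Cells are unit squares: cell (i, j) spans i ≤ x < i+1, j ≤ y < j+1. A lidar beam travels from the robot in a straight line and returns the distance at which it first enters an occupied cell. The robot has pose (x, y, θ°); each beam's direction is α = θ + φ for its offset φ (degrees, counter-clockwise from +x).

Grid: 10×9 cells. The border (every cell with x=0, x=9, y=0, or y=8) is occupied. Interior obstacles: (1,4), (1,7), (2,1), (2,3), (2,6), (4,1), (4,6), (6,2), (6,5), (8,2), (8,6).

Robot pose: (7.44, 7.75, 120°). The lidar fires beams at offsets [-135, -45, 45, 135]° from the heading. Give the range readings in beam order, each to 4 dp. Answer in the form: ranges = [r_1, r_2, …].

beam 1: φ=-135°, α=345°
  d=(0.9659,-0.2588)  start (7,7)  tX=0.5798 tY=2.8978  stride 1/|dx|=1.0353 1/|dy|=3.8637
    cross x-line → (8,7), t=0.5798
    cross x-line → (9,7), t=1.6150 (wall)
  → r_1 = 1.6150
beam 2: φ=-45°, α=75°
  d=(0.2588,0.9659)  start (7,7)  tX=2.1637 tY=0.2588  stride 1/|dx|=3.8637 1/|dy|=1.0353
    cross y-line → (7,8), t=0.2588 (wall)
  → r_2 = 0.2588
beam 3: φ=45°, α=165°
  d=(-0.9659,0.2588)  start (7,7)  tX=0.4555 tY=0.9659  stride 1/|dx|=1.0353 1/|dy|=3.8637
    cross x-line → (6,7), t=0.4555
    cross y-line → (6,8), t=0.9659 (wall)
  → r_3 = 0.9659
beam 4: φ=135°, α=255°
  d=(-0.2588,-0.9659)  start (7,7)  tX=1.7000 tY=0.7765  stride 1/|dx|=3.8637 1/|dy|=1.0353
    cross y-line → (7,6), t=0.7765
    cross x-line → (6,6), t=1.7000
    cross y-line → (6,5), t=1.8117 (wall)
  → r_4 = 1.8117

ranges = [1.6150, 0.2588, 0.9659, 1.8117]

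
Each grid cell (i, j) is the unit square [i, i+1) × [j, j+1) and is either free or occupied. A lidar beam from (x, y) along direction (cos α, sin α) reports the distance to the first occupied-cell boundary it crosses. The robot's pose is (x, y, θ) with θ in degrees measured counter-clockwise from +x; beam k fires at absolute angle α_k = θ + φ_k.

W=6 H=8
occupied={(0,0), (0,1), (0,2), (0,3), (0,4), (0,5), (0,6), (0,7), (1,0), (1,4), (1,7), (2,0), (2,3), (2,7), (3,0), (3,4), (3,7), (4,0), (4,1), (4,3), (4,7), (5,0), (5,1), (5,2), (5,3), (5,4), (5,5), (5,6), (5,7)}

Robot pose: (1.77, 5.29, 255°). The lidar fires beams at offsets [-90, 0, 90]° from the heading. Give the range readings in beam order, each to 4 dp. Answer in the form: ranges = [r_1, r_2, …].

beam 1: φ=-90°, α=165°
  cosα=-0.9659 sinα=0.2588 | (1,5) | tMaxX 0.7972 tMaxY 2.7432 | tΔX 1.0353 tΔY 3.8637
    t=0.7972 [x] (0,5) — stop
  → r_1 = 0.7972
beam 2: φ=0°, α=255°
  cosα=-0.2588 sinα=-0.9659 | (1,5) | tMaxX 2.9751 tMaxY 0.3002 | tΔX 3.8637 tΔY 1.0353
    t=0.3002 [y] (1,4) — stop
  → r_2 = 0.3002
beam 3: φ=90°, α=345°
  cosα=0.9659 sinα=-0.2588 | (1,5) | tMaxX 0.2381 tMaxY 1.1205 | tΔX 1.0353 tΔY 3.8637
    t=0.2381 [x] (2,5)
    t=1.1205 [y] (2,4)
    t=1.2734 [x] (3,4) — stop
  → r_3 = 1.2734

ranges = [0.7972, 0.3002, 1.2734]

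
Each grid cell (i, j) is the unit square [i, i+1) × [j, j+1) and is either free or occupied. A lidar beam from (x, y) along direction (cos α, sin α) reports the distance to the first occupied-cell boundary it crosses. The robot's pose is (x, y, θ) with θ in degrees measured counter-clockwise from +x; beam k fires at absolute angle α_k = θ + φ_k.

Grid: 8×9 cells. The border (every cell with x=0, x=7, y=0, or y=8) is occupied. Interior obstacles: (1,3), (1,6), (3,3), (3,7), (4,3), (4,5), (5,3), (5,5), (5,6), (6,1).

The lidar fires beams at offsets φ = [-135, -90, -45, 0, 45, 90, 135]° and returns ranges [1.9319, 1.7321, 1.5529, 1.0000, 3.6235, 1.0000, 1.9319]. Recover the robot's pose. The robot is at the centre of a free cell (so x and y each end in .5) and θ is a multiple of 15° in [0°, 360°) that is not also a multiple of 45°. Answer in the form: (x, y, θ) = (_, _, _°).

Candidates: 32 free-cell centres × 16 headings = 512 poses. Raycast each; keep the one whose scan matches to 4 dp.
  (2.5, 3.5, 120°): beam 1 = 0.5176 ≠ 1.9319 ✗
  (3.5, 5.5, 255°): beam 1 = 2.8868 ≠ 1.9319 ✗
  (1.5, 7.5, 345°): beam 1 = 0.5774 ≠ 1.9319 ✗
  …
  (2.5, 4.5, 240°): r_1=1.9319, r_2=1.7321, r_3=1.5529, r_4=1.0000, r_5=3.6235, r_6=1.0000, r_7=1.9319 — all match ✓
Unique over the lattice → pose = (2.5, 4.5, 240°).

(x, y, θ) = (2.5, 4.5, 240°)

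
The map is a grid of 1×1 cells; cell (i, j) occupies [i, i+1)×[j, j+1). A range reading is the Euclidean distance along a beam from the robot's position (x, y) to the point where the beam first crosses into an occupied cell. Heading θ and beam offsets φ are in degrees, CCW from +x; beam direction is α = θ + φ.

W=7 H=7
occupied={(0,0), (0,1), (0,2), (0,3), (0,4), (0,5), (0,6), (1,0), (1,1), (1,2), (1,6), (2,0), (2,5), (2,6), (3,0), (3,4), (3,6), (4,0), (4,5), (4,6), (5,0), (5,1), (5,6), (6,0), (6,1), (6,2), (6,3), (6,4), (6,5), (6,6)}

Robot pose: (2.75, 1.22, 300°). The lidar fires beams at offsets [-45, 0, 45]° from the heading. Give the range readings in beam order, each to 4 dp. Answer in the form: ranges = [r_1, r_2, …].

beam 1: φ=-45°, α=255°
  cosα=-0.2588 sinα=-0.9659 | (2,1) | tMaxX 2.8978 tMaxY 0.2278 | tΔX 3.8637 tΔY 1.0353
    t=0.2278 [y] (2,0) — stop
  → r_1 = 0.2278
beam 2: φ=0°, α=300°
  cosα=0.5000 sinα=-0.8660 | (2,1) | tMaxX 0.5000 tMaxY 0.2540 | tΔX 2.0000 tΔY 1.1547
    t=0.2540 [y] (2,0) — stop
  → r_2 = 0.2540
beam 3: φ=45°, α=345°
  cosα=0.9659 sinα=-0.2588 | (2,1) | tMaxX 0.2588 tMaxY 0.8500 | tΔX 1.0353 tΔY 3.8637
    t=0.2588 [x] (3,1)
    t=0.8500 [y] (3,0) — stop
  → r_3 = 0.8500

ranges = [0.2278, 0.2540, 0.8500]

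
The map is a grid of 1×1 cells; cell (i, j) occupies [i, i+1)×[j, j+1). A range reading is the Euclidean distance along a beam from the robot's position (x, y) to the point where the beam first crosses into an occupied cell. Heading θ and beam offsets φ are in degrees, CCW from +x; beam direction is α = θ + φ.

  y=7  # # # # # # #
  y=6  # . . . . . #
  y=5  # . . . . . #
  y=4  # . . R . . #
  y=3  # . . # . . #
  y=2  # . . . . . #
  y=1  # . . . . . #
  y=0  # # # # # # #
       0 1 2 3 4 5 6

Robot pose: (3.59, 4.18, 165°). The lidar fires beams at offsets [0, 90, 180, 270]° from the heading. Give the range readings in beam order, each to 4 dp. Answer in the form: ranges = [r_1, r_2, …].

ranges = [2.6814, 0.1863, 2.4950, 2.9195]

beam 1: φ=0°, α=165°
  dir = (cos 165°, sin 165°) = (-0.9659, 0.2588); from cell (3,4)
  next x-line at t=0.6108, next y-line at t=3.1682; Δt_x=1.0353, Δt_y=3.8637
    x: enter (2,4) at t=0.6108
    x: enter (1,4) at t=1.6461
    x: enter (0,4) at t=2.6814 ← occupied
  → r_1 = 2.6814
beam 2: φ=90°, α=255°
  dir = (cos 255°, sin 255°) = (-0.2588, -0.9659); from cell (3,4)
  next x-line at t=2.2796, next y-line at t=0.1863; Δt_x=3.8637, Δt_y=1.0353
    y: enter (3,3) at t=0.1863 ← occupied
  → r_2 = 0.1863
beam 3: φ=180°, α=345°
  dir = (cos 345°, sin 345°) = (0.9659, -0.2588); from cell (3,4)
  next x-line at t=0.4245, next y-line at t=0.6955; Δt_x=1.0353, Δt_y=3.8637
    x: enter (4,4) at t=0.4245
    y: enter (4,3) at t=0.6955
    x: enter (5,3) at t=1.4597
    x: enter (6,3) at t=2.4950 ← occupied
  → r_3 = 2.4950
beam 4: φ=270°, α=75°
  dir = (cos 75°, sin 75°) = (0.2588, 0.9659); from cell (3,4)
  next x-line at t=1.5841, next y-line at t=0.8489; Δt_x=3.8637, Δt_y=1.0353
    y: enter (3,5) at t=0.8489
    x: enter (4,5) at t=1.5841
    y: enter (4,6) at t=1.8842
    y: enter (4,7) at t=2.9195 ← occupied
  → r_4 = 2.9195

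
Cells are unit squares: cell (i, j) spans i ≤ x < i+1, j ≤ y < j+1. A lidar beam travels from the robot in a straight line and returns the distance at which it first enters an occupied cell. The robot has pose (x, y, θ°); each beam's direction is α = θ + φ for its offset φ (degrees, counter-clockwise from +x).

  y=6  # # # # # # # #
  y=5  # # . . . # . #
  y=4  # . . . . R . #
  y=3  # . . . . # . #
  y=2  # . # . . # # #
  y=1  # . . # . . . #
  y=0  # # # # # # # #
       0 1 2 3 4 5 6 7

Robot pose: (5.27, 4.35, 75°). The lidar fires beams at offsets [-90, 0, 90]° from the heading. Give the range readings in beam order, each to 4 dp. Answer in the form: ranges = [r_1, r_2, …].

ranges = [1.7910, 0.6729, 3.3854]

beam 1: φ=-90°, α=345°
  direction (0.9659, -0.2588); cell (5,4); t to first gridline: x 0.7558, y 1.3523 (then +1.0353 / +3.8637)
    (6,4) via x @ 0.7558
    (6,3) via y @ 1.3523
    (7,3) via x @ 1.7910  # hit
  → r_1 = 1.7910
beam 2: φ=0°, α=75°
  direction (0.2588, 0.9659); cell (5,4); t to first gridline: x 2.8205, y 0.6729 (then +3.8637 / +1.0353)
    (5,5) via y @ 0.6729  # hit
  → r_2 = 0.6729
beam 3: φ=90°, α=165°
  direction (-0.9659, 0.2588); cell (5,4); t to first gridline: x 0.2795, y 2.5114 (then +1.0353 / +3.8637)
    (4,4) via x @ 0.2795
    (3,4) via x @ 1.3148
    (2,4) via x @ 2.3501
    (2,5) via y @ 2.5114
    (1,5) via x @ 3.3854  # hit
  → r_3 = 3.3854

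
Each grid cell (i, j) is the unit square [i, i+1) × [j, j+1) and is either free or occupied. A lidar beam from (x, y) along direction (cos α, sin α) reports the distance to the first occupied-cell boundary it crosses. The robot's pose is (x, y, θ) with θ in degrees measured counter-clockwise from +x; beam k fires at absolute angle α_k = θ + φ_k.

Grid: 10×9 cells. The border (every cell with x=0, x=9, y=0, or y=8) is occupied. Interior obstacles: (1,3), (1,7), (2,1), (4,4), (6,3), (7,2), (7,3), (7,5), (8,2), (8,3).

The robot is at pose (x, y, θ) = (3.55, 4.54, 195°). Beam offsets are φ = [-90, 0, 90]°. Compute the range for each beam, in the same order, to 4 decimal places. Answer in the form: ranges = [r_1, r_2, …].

beam 1: φ=-90°, α=105°
  direction (-0.2588, 0.9659); cell (3,4); t to first gridline: x 2.1250, y 0.4762 (then +3.8637 / +1.0353)
    (3,5) via y @ 0.4762
    (3,6) via y @ 1.5115
    (2,6) via x @ 2.1250
    (2,7) via y @ 2.5468
    (2,8) via y @ 3.5821  # hit
  → r_1 = 3.5821
beam 2: φ=0°, α=195°
  direction (-0.9659, -0.2588); cell (3,4); t to first gridline: x 0.5694, y 2.0864 (then +1.0353 / +3.8637)
    (2,4) via x @ 0.5694
    (1,4) via x @ 1.6047
    (1,3) via y @ 2.0864  # hit
  → r_2 = 2.0864
beam 3: φ=90°, α=285°
  direction (0.2588, -0.9659); cell (3,4); t to first gridline: x 1.7387, y 0.5590 (then +3.8637 / +1.0353)
    (3,3) via y @ 0.5590
    (3,2) via y @ 1.5943
    (4,2) via x @ 1.7387
    (4,1) via y @ 2.6296
    (4,0) via y @ 3.6649  # hit
  → r_3 = 3.6649

ranges = [3.5821, 2.0864, 3.6649]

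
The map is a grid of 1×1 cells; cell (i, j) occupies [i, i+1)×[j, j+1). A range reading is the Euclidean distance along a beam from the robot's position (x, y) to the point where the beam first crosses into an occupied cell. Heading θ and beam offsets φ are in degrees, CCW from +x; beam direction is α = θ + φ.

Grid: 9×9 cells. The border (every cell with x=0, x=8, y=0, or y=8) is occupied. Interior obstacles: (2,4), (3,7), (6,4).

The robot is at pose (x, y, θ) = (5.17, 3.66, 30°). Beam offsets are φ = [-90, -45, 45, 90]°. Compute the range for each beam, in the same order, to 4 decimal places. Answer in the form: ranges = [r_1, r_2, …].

beam 1: φ=-90°, α=300°
  dir = (cos 300°, sin 300°) = (0.5000, -0.8660); from cell (5,3)
  next x-line at t=1.6600, next y-line at t=0.7621; Δt_x=2.0000, Δt_y=1.1547
    y: enter (5,2) at t=0.7621
    x: enter (6,2) at t=1.6600
    y: enter (6,1) at t=1.9168
    y: enter (6,0) at t=3.0715 ← occupied
  → r_1 = 3.0715
beam 2: φ=-45°, α=345°
  dir = (cos 345°, sin 345°) = (0.9659, -0.2588); from cell (5,3)
  next x-line at t=0.8593, next y-line at t=2.5500; Δt_x=1.0353, Δt_y=3.8637
    x: enter (6,3) at t=0.8593
    x: enter (7,3) at t=1.8946
    y: enter (7,2) at t=2.5500
    x: enter (8,2) at t=2.9298 ← occupied
  → r_2 = 2.9298
beam 3: φ=45°, α=75°
  dir = (cos 75°, sin 75°) = (0.2588, 0.9659); from cell (5,3)
  next x-line at t=3.2069, next y-line at t=0.3520; Δt_x=3.8637, Δt_y=1.0353
    y: enter (5,4) at t=0.3520
    y: enter (5,5) at t=1.3873
    y: enter (5,6) at t=2.4225
    x: enter (6,6) at t=3.2069
    y: enter (6,7) at t=3.4578
    y: enter (6,8) at t=4.4931 ← occupied
  → r_3 = 4.4931
beam 4: φ=90°, α=120°
  dir = (cos 120°, sin 120°) = (-0.5000, 0.8660); from cell (5,3)
  next x-line at t=0.3400, next y-line at t=0.3926; Δt_x=2.0000, Δt_y=1.1547
    x: enter (4,3) at t=0.3400
    y: enter (4,4) at t=0.3926
    y: enter (4,5) at t=1.5473
    x: enter (3,5) at t=2.3400
    y: enter (3,6) at t=2.7020
    y: enter (3,7) at t=3.8567 ← occupied
  → r_4 = 3.8567

ranges = [3.0715, 2.9298, 4.4931, 3.8567]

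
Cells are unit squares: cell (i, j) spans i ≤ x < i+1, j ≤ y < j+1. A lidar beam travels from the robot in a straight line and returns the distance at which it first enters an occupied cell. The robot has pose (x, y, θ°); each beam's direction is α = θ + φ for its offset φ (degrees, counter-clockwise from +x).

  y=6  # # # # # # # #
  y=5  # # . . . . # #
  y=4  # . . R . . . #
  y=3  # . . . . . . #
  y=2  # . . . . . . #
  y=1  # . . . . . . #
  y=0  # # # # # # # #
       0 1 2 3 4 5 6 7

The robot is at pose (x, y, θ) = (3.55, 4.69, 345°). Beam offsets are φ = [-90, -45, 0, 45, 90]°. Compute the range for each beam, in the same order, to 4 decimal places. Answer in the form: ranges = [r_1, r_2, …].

ranges = [3.8202, 4.2608, 3.5717, 2.6200, 1.3562]

beam 1: φ=-90°, α=255°
  d=(-0.2588,-0.9659)  start (3,4)  tX=2.1250 tY=0.7143  stride 1/|dx|=3.8637 1/|dy|=1.0353
    cross y-line → (3,3), t=0.7143
    cross y-line → (3,2), t=1.7496
    cross x-line → (2,2), t=2.1250
    cross y-line → (2,1), t=2.7849
    cross y-line → (2,0), t=3.8202 (wall)
  → r_1 = 3.8202
beam 2: φ=-45°, α=300°
  d=(0.5000,-0.8660)  start (3,4)  tX=0.9000 tY=0.7967  stride 1/|dx|=2.0000 1/|dy|=1.1547
    cross y-line → (3,3), t=0.7967
    cross x-line → (4,3), t=0.9000
    cross y-line → (4,2), t=1.9514
    cross x-line → (5,2), t=2.9000
    cross y-line → (5,1), t=3.1061
    cross y-line → (5,0), t=4.2608 (wall)
  → r_2 = 4.2608
beam 3: φ=0°, α=345°
  d=(0.9659,-0.2588)  start (3,4)  tX=0.4659 tY=2.6660  stride 1/|dx|=1.0353 1/|dy|=3.8637
    cross x-line → (4,4), t=0.4659
    cross x-line → (5,4), t=1.5012
    cross x-line → (6,4), t=2.5364
    cross y-line → (6,3), t=2.6660
    cross x-line → (7,3), t=3.5717 (wall)
  → r_3 = 3.5717
beam 4: φ=45°, α=30°
  d=(0.8660,0.5000)  start (3,4)  tX=0.5196 tY=0.6200  stride 1/|dx|=1.1547 1/|dy|=2.0000
    cross x-line → (4,4), t=0.5196
    cross y-line → (4,5), t=0.6200
    cross x-line → (5,5), t=1.6743
    cross y-line → (5,6), t=2.6200 (wall)
  → r_4 = 2.6200
beam 5: φ=90°, α=75°
  d=(0.2588,0.9659)  start (3,4)  tX=1.7387 tY=0.3209  stride 1/|dx|=3.8637 1/|dy|=1.0353
    cross y-line → (3,5), t=0.3209
    cross y-line → (3,6), t=1.3562 (wall)
  → r_5 = 1.3562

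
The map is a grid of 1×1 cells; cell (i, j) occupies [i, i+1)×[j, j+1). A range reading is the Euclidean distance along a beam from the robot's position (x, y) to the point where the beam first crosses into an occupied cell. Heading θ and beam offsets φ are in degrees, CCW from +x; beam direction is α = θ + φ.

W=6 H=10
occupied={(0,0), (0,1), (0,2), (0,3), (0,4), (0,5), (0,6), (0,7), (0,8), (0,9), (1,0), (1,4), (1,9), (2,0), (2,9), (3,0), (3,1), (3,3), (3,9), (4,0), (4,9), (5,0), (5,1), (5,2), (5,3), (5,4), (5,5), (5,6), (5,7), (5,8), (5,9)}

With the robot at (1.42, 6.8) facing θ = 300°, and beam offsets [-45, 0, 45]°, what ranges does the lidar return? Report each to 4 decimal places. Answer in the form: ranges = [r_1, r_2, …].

ranges = [1.6228, 3.2332, 3.7063]

beam 1: φ=-45°, α=255°
  d=(-0.2588,-0.9659)  start (1,6)  tX=1.6228 tY=0.8282  stride 1/|dx|=3.8637 1/|dy|=1.0353
    cross y-line → (1,5), t=0.8282
    cross x-line → (0,5), t=1.6228 (wall)
  → r_1 = 1.6228
beam 2: φ=0°, α=300°
  d=(0.5000,-0.8660)  start (1,6)  tX=1.1600 tY=0.9238  stride 1/|dx|=2.0000 1/|dy|=1.1547
    cross y-line → (1,5), t=0.9238
    cross x-line → (2,5), t=1.1600
    cross y-line → (2,4), t=2.0785
    cross x-line → (3,4), t=3.1600
    cross y-line → (3,3), t=3.2332 (wall)
  → r_2 = 3.2332
beam 3: φ=45°, α=345°
  d=(0.9659,-0.2588)  start (1,6)  tX=0.6005 tY=3.0910  stride 1/|dx|=1.0353 1/|dy|=3.8637
    cross x-line → (2,6), t=0.6005
    cross x-line → (3,6), t=1.6357
    cross x-line → (4,6), t=2.6710
    cross y-line → (4,5), t=3.0910
    cross x-line → (5,5), t=3.7063 (wall)
  → r_3 = 3.7063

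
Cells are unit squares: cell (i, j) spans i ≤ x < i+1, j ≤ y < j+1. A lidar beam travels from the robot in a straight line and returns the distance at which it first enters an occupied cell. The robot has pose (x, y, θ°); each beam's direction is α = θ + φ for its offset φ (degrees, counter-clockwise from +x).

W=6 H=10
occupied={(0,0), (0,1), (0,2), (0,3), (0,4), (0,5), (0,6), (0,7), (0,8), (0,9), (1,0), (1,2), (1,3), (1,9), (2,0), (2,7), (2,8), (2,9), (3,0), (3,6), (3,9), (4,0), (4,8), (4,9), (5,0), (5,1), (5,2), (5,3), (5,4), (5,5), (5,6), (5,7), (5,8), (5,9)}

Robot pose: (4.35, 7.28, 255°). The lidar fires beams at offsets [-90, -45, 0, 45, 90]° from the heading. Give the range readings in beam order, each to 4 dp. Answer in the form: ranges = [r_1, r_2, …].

ranges = [1.3976, 0.5600, 6.5015, 1.3000, 0.6729]

beam 1: φ=-90°, α=165°
  dir = (cos 165°, sin 165°) = (-0.9659, 0.2588); from cell (4,7)
  next x-line at t=0.3623, next y-line at t=2.7819; Δt_x=1.0353, Δt_y=3.8637
    x: enter (3,7) at t=0.3623
    x: enter (2,7) at t=1.3976 ← occupied
  → r_1 = 1.3976
beam 2: φ=-45°, α=210°
  dir = (cos 210°, sin 210°) = (-0.8660, -0.5000); from cell (4,7)
  next x-line at t=0.4041, next y-line at t=0.5600; Δt_x=1.1547, Δt_y=2.0000
    x: enter (3,7) at t=0.4041
    y: enter (3,6) at t=0.5600 ← occupied
  → r_2 = 0.5600
beam 3: φ=0°, α=255°
  dir = (cos 255°, sin 255°) = (-0.2588, -0.9659); from cell (4,7)
  next x-line at t=1.3523, next y-line at t=0.2899; Δt_x=3.8637, Δt_y=1.0353
    y: enter (4,6) at t=0.2899
    y: enter (4,5) at t=1.3252
    x: enter (3,5) at t=1.3523
    y: enter (3,4) at t=2.3604
    y: enter (3,3) at t=3.3957
    y: enter (3,2) at t=4.4310
    x: enter (2,2) at t=5.2160
    y: enter (2,1) at t=5.4663
    y: enter (2,0) at t=6.5015 ← occupied
  → r_3 = 6.5015
beam 4: φ=45°, α=300°
  dir = (cos 300°, sin 300°) = (0.5000, -0.8660); from cell (4,7)
  next x-line at t=1.3000, next y-line at t=0.3233; Δt_x=2.0000, Δt_y=1.1547
    y: enter (4,6) at t=0.3233
    x: enter (5,6) at t=1.3000 ← occupied
  → r_4 = 1.3000
beam 5: φ=90°, α=345°
  dir = (cos 345°, sin 345°) = (0.9659, -0.2588); from cell (4,7)
  next x-line at t=0.6729, next y-line at t=1.0818; Δt_x=1.0353, Δt_y=3.8637
    x: enter (5,7) at t=0.6729 ← occupied
  → r_5 = 0.6729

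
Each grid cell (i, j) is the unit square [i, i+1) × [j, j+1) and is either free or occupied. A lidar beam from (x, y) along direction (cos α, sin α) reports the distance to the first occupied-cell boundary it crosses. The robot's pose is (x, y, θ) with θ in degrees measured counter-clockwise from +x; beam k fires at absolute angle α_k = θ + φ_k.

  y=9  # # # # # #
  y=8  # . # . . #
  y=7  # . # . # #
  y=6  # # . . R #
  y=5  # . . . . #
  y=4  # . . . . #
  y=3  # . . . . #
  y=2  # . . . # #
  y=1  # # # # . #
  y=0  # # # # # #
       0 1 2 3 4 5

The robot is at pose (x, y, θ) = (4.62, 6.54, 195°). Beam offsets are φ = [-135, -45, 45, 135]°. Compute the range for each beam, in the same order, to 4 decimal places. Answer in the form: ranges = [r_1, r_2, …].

beam 1: φ=-135°, α=60°
  direction (0.5000, 0.8660); cell (4,6); t to first gridline: x 0.7600, y 0.5312 (then +2.0000 / +1.1547)
    (4,7) via y @ 0.5312  # hit
  → r_1 = 0.5312
beam 2: φ=-45°, α=150°
  direction (-0.8660, 0.5000); cell (4,6); t to first gridline: x 0.7159, y 0.9200 (then +1.1547 / +2.0000)
    (3,6) via x @ 0.7159
    (3,7) via y @ 0.9200
    (2,7) via x @ 1.8706  # hit
  → r_2 = 1.8706
beam 3: φ=45°, α=240°
  direction (-0.5000, -0.8660); cell (4,6); t to first gridline: x 1.2400, y 0.6235 (then +2.0000 / +1.1547)
    (4,5) via y @ 0.6235
    (3,5) via x @ 1.2400
    (3,4) via y @ 1.7782
    (3,3) via y @ 2.9329
    (2,3) via x @ 3.2400
    (2,2) via y @ 4.0876
    (1,2) via x @ 5.2400
    (1,1) via y @ 5.2423  # hit
  → r_3 = 5.2423
beam 4: φ=135°, α=330°
  direction (0.8660, -0.5000); cell (4,6); t to first gridline: x 0.4388, y 1.0800 (then +1.1547 / +2.0000)
    (5,6) via x @ 0.4388  # hit
  → r_4 = 0.4388

ranges = [0.5312, 1.8706, 5.2423, 0.4388]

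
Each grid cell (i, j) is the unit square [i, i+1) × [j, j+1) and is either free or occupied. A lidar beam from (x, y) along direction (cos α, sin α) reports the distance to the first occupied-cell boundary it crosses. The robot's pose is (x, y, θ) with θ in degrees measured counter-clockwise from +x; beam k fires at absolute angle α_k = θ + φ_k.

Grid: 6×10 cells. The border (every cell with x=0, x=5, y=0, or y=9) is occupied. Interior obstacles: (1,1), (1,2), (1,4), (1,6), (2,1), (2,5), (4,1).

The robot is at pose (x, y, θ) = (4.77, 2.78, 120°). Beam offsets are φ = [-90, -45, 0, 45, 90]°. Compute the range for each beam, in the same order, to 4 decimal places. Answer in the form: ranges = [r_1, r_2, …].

ranges = [0.2656, 0.8887, 3.5400, 3.9030, 2.0438]

beam 1: φ=-90°, α=30°
  cosα=0.8660 sinα=0.5000 | (4,2) | tMaxX 0.2656 tMaxY 0.4400 | tΔX 1.1547 tΔY 2.0000
    t=0.2656 [x] (5,2) — stop
  → r_1 = 0.2656
beam 2: φ=-45°, α=75°
  cosα=0.2588 sinα=0.9659 | (4,2) | tMaxX 0.8887 tMaxY 0.2278 | tΔX 3.8637 tΔY 1.0353
    t=0.2278 [y] (4,3)
    t=0.8887 [x] (5,3) — stop
  → r_2 = 0.8887
beam 3: φ=0°, α=120°
  cosα=-0.5000 sinα=0.8660 | (4,2) | tMaxX 1.5400 tMaxY 0.2540 | tΔX 2.0000 tΔY 1.1547
    t=0.2540 [y] (4,3)
    t=1.4087 [y] (4,4)
    t=1.5400 [x] (3,4)
    t=2.5634 [y] (3,5)
    t=3.5400 [x] (2,5) — stop
  → r_3 = 3.5400
beam 4: φ=45°, α=165°
  cosα=-0.9659 sinα=0.2588 | (4,2) | tMaxX 0.7972 tMaxY 0.8500 | tΔX 1.0353 tΔY 3.8637
    t=0.7972 [x] (3,2)
    t=0.8500 [y] (3,3)
    t=1.8324 [x] (2,3)
    t=2.8677 [x] (1,3)
    t=3.9030 [x] (0,3) — stop
  → r_4 = 3.9030
beam 5: φ=90°, α=210°
  cosα=-0.8660 sinα=-0.5000 | (4,2) | tMaxX 0.8891 tMaxY 1.5600 | tΔX 1.1547 tΔY 2.0000
    t=0.8891 [x] (3,2)
    t=1.5600 [y] (3,1)
    t=2.0438 [x] (2,1) — stop
  → r_5 = 2.0438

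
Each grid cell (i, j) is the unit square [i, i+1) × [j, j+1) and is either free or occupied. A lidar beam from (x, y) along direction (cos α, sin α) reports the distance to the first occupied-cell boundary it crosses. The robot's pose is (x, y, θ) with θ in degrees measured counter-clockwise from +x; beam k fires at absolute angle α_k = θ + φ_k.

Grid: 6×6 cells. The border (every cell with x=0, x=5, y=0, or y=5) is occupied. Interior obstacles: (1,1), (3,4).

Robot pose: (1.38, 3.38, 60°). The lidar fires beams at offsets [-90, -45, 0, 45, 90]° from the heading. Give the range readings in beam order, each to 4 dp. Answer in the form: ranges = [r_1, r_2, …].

beam 1: φ=-90°, α=330°
  dir = (cos 330°, sin 330°) = (0.8660, -0.5000); from cell (1,3)
  next x-line at t=0.7159, next y-line at t=0.7600; Δt_x=1.1547, Δt_y=2.0000
    x: enter (2,3) at t=0.7159
    y: enter (2,2) at t=0.7600
    x: enter (3,2) at t=1.8706
    y: enter (3,1) at t=2.7600
    x: enter (4,1) at t=3.0253
    x: enter (5,1) at t=4.1800 ← occupied
  → r_1 = 4.1800
beam 2: φ=-45°, α=15°
  dir = (cos 15°, sin 15°) = (0.9659, 0.2588); from cell (1,3)
  next x-line at t=0.6419, next y-line at t=2.3955; Δt_x=1.0353, Δt_y=3.8637
    x: enter (2,3) at t=0.6419
    x: enter (3,3) at t=1.6771
    y: enter (3,4) at t=2.3955 ← occupied
  → r_2 = 2.3955
beam 3: φ=0°, α=60°
  dir = (cos 60°, sin 60°) = (0.5000, 0.8660); from cell (1,3)
  next x-line at t=1.2400, next y-line at t=0.7159; Δt_x=2.0000, Δt_y=1.1547
    y: enter (1,4) at t=0.7159
    x: enter (2,4) at t=1.2400
    y: enter (2,5) at t=1.8706 ← occupied
  → r_3 = 1.8706
beam 4: φ=45°, α=105°
  dir = (cos 105°, sin 105°) = (-0.2588, 0.9659); from cell (1,3)
  next x-line at t=1.4682, next y-line at t=0.6419; Δt_x=3.8637, Δt_y=1.0353
    y: enter (1,4) at t=0.6419
    x: enter (0,4) at t=1.4682 ← occupied
  → r_4 = 1.4682
beam 5: φ=90°, α=150°
  dir = (cos 150°, sin 150°) = (-0.8660, 0.5000); from cell (1,3)
  next x-line at t=0.4388, next y-line at t=1.2400; Δt_x=1.1547, Δt_y=2.0000
    x: enter (0,3) at t=0.4388 ← occupied
  → r_5 = 0.4388

ranges = [4.1800, 2.3955, 1.8706, 1.4682, 0.4388]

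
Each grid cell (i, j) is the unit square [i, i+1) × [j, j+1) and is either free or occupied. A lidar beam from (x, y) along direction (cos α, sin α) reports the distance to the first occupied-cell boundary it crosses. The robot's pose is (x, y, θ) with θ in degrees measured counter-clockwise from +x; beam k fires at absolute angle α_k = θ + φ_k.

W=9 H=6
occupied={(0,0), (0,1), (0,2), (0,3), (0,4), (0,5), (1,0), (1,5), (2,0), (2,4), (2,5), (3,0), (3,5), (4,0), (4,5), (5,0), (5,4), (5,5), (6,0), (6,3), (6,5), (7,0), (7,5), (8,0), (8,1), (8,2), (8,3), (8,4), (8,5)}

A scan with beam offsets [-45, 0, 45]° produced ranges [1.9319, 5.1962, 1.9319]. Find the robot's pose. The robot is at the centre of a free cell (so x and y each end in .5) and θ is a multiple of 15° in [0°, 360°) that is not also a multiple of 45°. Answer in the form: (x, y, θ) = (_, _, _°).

(x, y, θ) = (7.5, 1.5, 150°)

Candidates: 25 free-cell centres × 16 headings = 400 poses. Raycast each; keep the one whose scan matches to 4 dp.
  (7.5, 3.5, 210°): beam 1 = 0.5176 ≠ 1.9319 ✗
  (5.5, 2.5, 120°): beam 1 = 1.5529 ≠ 1.9319 ✗
  (3.5, 4.5, 165°): beam 1 = 0.5774 ≠ 1.9319 ✗
  (7.5, 3.5, 15°): beam 1 = 0.5774 ≠ 1.9319 ✗
  (2.5, 2.5, 15°): beam 1 = 3.0000 ≠ 1.9319 ✗
  …
  (7.5, 1.5, 150°): r_1=1.9319, r_2=5.1962, r_3=1.9319 — all match ✓
Only this pose fits every beam.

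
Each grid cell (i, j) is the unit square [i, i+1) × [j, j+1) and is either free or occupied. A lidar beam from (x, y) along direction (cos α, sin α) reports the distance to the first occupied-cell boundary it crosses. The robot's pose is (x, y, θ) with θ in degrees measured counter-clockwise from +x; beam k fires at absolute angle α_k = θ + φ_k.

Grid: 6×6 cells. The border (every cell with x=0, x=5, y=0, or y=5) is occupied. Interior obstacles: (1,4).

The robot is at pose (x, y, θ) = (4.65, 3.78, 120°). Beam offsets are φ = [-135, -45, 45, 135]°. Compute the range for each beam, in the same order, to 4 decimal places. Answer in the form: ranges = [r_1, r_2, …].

beam 1: φ=-135°, α=345°
  direction (0.9659, -0.2588); cell (4,3); t to first gridline: x 0.3623, y 3.0137 (then +1.0353 / +3.8637)
    (5,3) via x @ 0.3623  # hit
  → r_1 = 0.3623
beam 2: φ=-45°, α=75°
  direction (0.2588, 0.9659); cell (4,3); t to first gridline: x 1.3523, y 0.2278 (then +3.8637 / +1.0353)
    (4,4) via y @ 0.2278
    (4,5) via y @ 1.2630  # hit
  → r_2 = 1.2630
beam 3: φ=45°, α=165°
  direction (-0.9659, 0.2588); cell (4,3); t to first gridline: x 0.6729, y 0.8500 (then +1.0353 / +3.8637)
    (3,3) via x @ 0.6729
    (3,4) via y @ 0.8500
    (2,4) via x @ 1.7082
    (1,4) via x @ 2.7435  # hit
  → r_3 = 2.7435
beam 4: φ=135°, α=255°
  direction (-0.2588, -0.9659); cell (4,3); t to first gridline: x 2.5114, y 0.8075 (then +3.8637 / +1.0353)
    (4,2) via y @ 0.8075
    (4,1) via y @ 1.8428
    (3,1) via x @ 2.5114
    (3,0) via y @ 2.8781  # hit
  → r_4 = 2.8781

ranges = [0.3623, 1.2630, 2.7435, 2.8781]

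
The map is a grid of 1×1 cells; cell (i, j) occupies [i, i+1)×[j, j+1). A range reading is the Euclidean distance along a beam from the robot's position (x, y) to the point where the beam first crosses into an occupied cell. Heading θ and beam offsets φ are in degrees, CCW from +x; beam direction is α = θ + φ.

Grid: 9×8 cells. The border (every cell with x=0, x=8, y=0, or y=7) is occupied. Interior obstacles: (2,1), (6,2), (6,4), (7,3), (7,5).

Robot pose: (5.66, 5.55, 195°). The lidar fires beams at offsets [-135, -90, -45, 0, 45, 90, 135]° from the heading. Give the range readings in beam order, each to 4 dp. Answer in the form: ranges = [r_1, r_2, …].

ranges = [1.6743, 1.5012, 2.9000, 4.8244, 5.2539, 1.3137, 1.1000]

beam 1: φ=-135°, α=60°
  d=(0.5000,0.8660)  start (5,5)  tX=0.6800 tY=0.5196  stride 1/|dx|=2.0000 1/|dy|=1.1547
    cross y-line → (5,6), t=0.5196
    cross x-line → (6,6), t=0.6800
    cross y-line → (6,7), t=1.6743 (wall)
  → r_1 = 1.6743
beam 2: φ=-90°, α=105°
  d=(-0.2588,0.9659)  start (5,5)  tX=2.5500 tY=0.4659  stride 1/|dx|=3.8637 1/|dy|=1.0353
    cross y-line → (5,6), t=0.4659
    cross y-line → (5,7), t=1.5012 (wall)
  → r_2 = 1.5012
beam 3: φ=-45°, α=150°
  d=(-0.8660,0.5000)  start (5,5)  tX=0.7621 tY=0.9000  stride 1/|dx|=1.1547 1/|dy|=2.0000
    cross x-line → (4,5), t=0.7621
    cross y-line → (4,6), t=0.9000
    cross x-line → (3,6), t=1.9168
    cross y-line → (3,7), t=2.9000 (wall)
  → r_3 = 2.9000
beam 4: φ=0°, α=195°
  d=(-0.9659,-0.2588)  start (5,5)  tX=0.6833 tY=2.1250  stride 1/|dx|=1.0353 1/|dy|=3.8637
    cross x-line → (4,5), t=0.6833
    cross x-line → (3,5), t=1.7186
    cross y-line → (3,4), t=2.1250
    cross x-line → (2,4), t=2.7538
    cross x-line → (1,4), t=3.7891
    cross x-line → (0,4), t=4.8244 (wall)
  → r_4 = 4.8244
beam 5: φ=45°, α=240°
  d=(-0.5000,-0.8660)  start (5,5)  tX=1.3200 tY=0.6351  stride 1/|dx|=2.0000 1/|dy|=1.1547
    cross y-line → (5,4), t=0.6351
    cross x-line → (4,4), t=1.3200
    cross y-line → (4,3), t=1.7898
    cross y-line → (4,2), t=2.9445
    cross x-line → (3,2), t=3.3200
    cross y-line → (3,1), t=4.0992
    cross y-line → (3,0), t=5.2539 (wall)
  → r_5 = 5.2539
beam 6: φ=90°, α=285°
  d=(0.2588,-0.9659)  start (5,5)  tX=1.3137 tY=0.5694  stride 1/|dx|=3.8637 1/|dy|=1.0353
    cross y-line → (5,4), t=0.5694
    cross x-line → (6,4), t=1.3137 (wall)
  → r_6 = 1.3137
beam 7: φ=135°, α=330°
  d=(0.8660,-0.5000)  start (5,5)  tX=0.3926 tY=1.1000  stride 1/|dx|=1.1547 1/|dy|=2.0000
    cross x-line → (6,5), t=0.3926
    cross y-line → (6,4), t=1.1000 (wall)
  → r_7 = 1.1000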